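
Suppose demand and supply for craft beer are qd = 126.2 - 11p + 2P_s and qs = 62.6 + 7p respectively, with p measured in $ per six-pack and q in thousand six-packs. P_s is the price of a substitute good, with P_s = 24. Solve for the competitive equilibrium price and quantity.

p* = 6.2, q* = 106

With P_s = 24, demand is qd = 174.2 - 11p.
Equating demand and supply, 174.2 - 11p = 62.6 + 7p gives 18p = 111.6, so p* = 6.2.
Plugging p* into demand: q* = 174.2 - 11(6.2) = 106.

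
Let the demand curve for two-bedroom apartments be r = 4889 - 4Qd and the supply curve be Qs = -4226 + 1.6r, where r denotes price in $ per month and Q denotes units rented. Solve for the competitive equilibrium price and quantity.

r* = 2945, Q* = 486

Solving each curve for Q: Qd = 1222.25 - 0.25r.
Set Qd = Qs: 1222.25 - 0.25r = -4226 + 1.6r, so 5448.25 = 1.85r and r* = 2945.
Plugging r* into demand: Q* = 1222.25 - 0.25(2945) = 486.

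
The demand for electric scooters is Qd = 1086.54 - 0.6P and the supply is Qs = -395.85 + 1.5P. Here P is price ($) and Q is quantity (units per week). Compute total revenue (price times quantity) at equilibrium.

Total revenue = 468011.7

Set Qd = Qs: 1086.54 - 0.6P = -395.85 + 1.5P, so 1482.39 = 2.1P and P* = 705.9.
From the demand curve, Q* = 1086.54 - 0.6(705.9) = 663.
Total revenue = P* × Q* = 705.9 × 663 = 468011.7.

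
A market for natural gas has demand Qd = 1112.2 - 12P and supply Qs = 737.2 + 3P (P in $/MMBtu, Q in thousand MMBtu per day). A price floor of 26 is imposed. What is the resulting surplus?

With P fixed at 26, quantity demanded is 800.2 and quantity supplied is 815.2.
Surplus = Qs - Qd = 815.2 - 800.2 = 15.

Surplus = 15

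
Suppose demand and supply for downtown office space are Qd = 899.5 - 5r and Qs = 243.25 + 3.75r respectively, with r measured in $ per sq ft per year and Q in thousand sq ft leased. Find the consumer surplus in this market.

At equilibrium Qd = Qs, so 899.5 - 5r = 243.25 + 3.75r; collecting terms, 656.25 = 8.75r and r* = 75.
Then Q* = 899.5 - 5(75) = 524.5.
Demand choke price (Qd = 0): r = 899.5/5 = 179.9. Consumer surplus = ½ × (179.9 - 75) × 524.5 = 27510.025.

Consumer surplus = 27510.025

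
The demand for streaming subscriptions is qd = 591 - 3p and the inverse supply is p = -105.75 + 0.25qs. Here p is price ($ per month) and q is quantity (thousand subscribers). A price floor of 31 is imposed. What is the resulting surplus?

In direct form, qs = 423 + 4p.
At p = 31: qd = 498 and qs = 547.
Surplus = qs - qd = 547 - 498 = 49.

Surplus = 49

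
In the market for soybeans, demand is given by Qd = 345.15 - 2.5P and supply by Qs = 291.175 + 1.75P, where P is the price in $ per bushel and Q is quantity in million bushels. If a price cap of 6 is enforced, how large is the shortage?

Shortage = 28.475

At P = 6: Qd = 330.15 and Qs = 301.675.
Shortage = Qd - Qs = 330.15 - 301.675 = 28.475.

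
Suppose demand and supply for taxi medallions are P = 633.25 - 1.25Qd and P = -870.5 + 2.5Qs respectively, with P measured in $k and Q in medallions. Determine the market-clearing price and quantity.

P* = 132, Q* = 401

Solving each curve for Q: Qd = 506.6 - 0.8P and Qs = 348.2 + 0.4P.
Equating demand and supply, 506.6 - 0.8P = 348.2 + 0.4P gives 1.2P = 158.4, so P* = 132.
Plugging P* into demand: Q* = 506.6 - 0.8(132) = 401.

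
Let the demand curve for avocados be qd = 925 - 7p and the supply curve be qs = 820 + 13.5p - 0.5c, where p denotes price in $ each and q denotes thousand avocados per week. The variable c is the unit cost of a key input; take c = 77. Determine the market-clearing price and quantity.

p* = 7, q* = 876

With c = 77, supply is qs = 781.5 + 13.5p.
Set qd = qs: 925 - 7p = 781.5 + 13.5p, so 143.5 = 20.5p and p* = 7.
Plugging p* into demand: q* = 925 - 7(7) = 876.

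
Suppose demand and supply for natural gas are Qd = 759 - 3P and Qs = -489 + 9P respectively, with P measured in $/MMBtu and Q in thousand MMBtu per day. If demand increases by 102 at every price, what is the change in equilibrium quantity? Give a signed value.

At equilibrium Qd = Qs, so 759 - 3P = -489 + 9P; collecting terms, 1248 = 12P and P* = 104.
Then Q* = 759 - 3(104) = 447.
After the shift, demand is Qd = 861 - 3P.
The new intersection has 1350 = 12P, i.e. P = 112.5, Q = 523.5.
ΔQ = 523.5 - 447 = 76.5.

ΔQ = 76.5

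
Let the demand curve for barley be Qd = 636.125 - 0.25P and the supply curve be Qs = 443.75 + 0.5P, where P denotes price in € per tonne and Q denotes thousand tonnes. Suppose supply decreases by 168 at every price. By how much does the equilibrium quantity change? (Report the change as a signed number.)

Set Qd = Qs: 636.125 - 0.25P = 443.75 + 0.5P, so 192.375 = 0.75P and P* = 256.5.
From the demand curve, Q* = 636.125 - 0.25(256.5) = 572.
After the shift, supply is Qs = 275.75 + 0.5P.
Re-solving, 0.75P = 360.375 gives P = 480.5 and Q = 516.
ΔQ = 516 - 572 = -56.

ΔQ = -56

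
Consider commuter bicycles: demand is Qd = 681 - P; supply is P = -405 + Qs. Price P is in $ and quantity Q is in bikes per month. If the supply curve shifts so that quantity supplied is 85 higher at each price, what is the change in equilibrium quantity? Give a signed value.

Rewriting in direct form: Qs = 405 + P.
Equating demand and supply, 681 - P = 405 + P gives 2P = 276, so P* = 138.
Substitute back: Q* = 681 - 138 = 543.
After the shift, supply is Qs = 490 + P.
Re-solving, 2P = 191 gives P = 95.5 and Q = 585.5.
ΔQ = 585.5 - 543 = 42.5.

ΔQ = 42.5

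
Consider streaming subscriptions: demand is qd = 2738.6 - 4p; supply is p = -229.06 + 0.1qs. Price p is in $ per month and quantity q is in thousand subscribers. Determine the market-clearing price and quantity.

Rewriting in direct form: qs = 2290.6 + 10p.
Equating demand and supply, 2738.6 - 4p = 2290.6 + 10p gives 14p = 448, so p* = 32.
From the demand curve, q* = 2738.6 - 4(32) = 2610.6.

p* = 32, q* = 2610.6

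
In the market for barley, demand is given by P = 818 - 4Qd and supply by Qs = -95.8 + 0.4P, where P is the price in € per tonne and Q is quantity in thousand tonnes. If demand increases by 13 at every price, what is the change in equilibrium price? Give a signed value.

Rewriting in direct form: Qd = 204.5 - 0.25P.
At equilibrium Qd = Qs, so 204.5 - 0.25P = -95.8 + 0.4P; collecting terms, 300.3 = 0.65P and P* = 462.
Plugging P* into demand: Q* = 204.5 - 0.25(462) = 89.
After the shift, demand is Qd = 217.5 - 0.25P.
New equilibrium: 313.3 = 0.65P, so P = 482 and Q = 97.
ΔP = 482 - 462 = 20.

ΔP = 20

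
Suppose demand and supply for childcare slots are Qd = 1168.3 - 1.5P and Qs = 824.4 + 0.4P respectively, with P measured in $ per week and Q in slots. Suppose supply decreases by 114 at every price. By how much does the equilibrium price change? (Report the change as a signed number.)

At equilibrium Qd = Qs, so 1168.3 - 1.5P = 824.4 + 0.4P; collecting terms, 343.9 = 1.9P and P* = 181.
From the demand curve, Q* = 1168.3 - 1.5(181) = 896.8.
After the shift, supply is Qs = 710.4 + 0.4P.
The new intersection has 457.9 = 1.9P, i.e. P = 241, Q = 806.8.
ΔP = 241 - 181 = 60.

ΔP = 60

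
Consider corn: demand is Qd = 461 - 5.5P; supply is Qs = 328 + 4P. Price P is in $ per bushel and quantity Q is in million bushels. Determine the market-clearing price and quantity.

P* = 14, Q* = 384

The market clears where 461 - 5.5P = 328 + 4P. Rearranging, 9.5P = 133, hence P* = 14.
From the demand curve, Q* = 461 - 5.5(14) = 384.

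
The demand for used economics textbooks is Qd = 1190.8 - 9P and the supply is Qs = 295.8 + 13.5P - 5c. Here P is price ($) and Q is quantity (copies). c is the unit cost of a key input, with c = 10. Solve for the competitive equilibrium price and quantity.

P* = 42, Q* = 812.8

With c = 10, supply is Qs = 245.8 + 13.5P.
Set Qd = Qs: 1190.8 - 9P = 245.8 + 13.5P, so 945 = 22.5P and P* = 42.
Substitute back: Q* = 1190.8 - 9(42) = 812.8.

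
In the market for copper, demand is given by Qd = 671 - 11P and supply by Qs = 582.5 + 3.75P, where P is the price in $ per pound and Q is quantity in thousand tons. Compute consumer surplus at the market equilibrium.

Set Qd = Qs: 671 - 11P = 582.5 + 3.75P, so 88.5 = 14.75P and P* = 6.
Plugging P* into demand: Q* = 671 - 11(6) = 605.
Demand choke price (Qd = 0): P = 671/11 = 61. Consumer surplus = ½ × (61 - 6) × 605 = 16637.5.

Consumer surplus = 16637.5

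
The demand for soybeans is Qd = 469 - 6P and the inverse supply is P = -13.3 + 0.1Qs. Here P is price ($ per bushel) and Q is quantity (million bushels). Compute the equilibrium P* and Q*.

In direct form, Qs = 133 + 10P.
The market clears where 469 - 6P = 133 + 10P. Rearranging, 16P = 336, hence P* = 21.
Plugging P* into demand: Q* = 469 - 6(21) = 343.

P* = 21, Q* = 343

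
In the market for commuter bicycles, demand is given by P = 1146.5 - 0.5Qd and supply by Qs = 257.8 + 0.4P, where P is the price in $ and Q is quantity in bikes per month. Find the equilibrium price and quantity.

Solving each curve for Q: Qd = 2293 - 2P.
Set Qd = Qs: 2293 - 2P = 257.8 + 0.4P, so 2035.2 = 2.4P and P* = 848.
Substitute back: Q* = 2293 - 2(848) = 597.

P* = 848, Q* = 597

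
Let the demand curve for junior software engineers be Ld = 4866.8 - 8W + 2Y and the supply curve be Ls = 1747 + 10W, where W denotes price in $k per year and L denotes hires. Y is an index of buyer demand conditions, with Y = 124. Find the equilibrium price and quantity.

W* = 187.1, L* = 3618

With Y = 124, demand is Ld = 5114.8 - 8W.
Equating demand and supply, 5114.8 - 8W = 1747 + 10W gives 18W = 3367.8, so W* = 187.1.
Plugging W* into demand: L* = 5114.8 - 8(187.1) = 3618.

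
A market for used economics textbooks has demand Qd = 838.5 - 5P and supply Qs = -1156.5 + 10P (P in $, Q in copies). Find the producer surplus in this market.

Producer surplus = 1505.1125

Equating demand and supply, 838.5 - 5P = -1156.5 + 10P gives 15P = 1995, so P* = 133.
Plugging P* into demand: Q* = 838.5 - 5(133) = 173.5.
Supply choke price (Qs = 0): P = 115.65. Producer surplus = ½ × (133 - 115.65) × 173.5 = 1505.1125.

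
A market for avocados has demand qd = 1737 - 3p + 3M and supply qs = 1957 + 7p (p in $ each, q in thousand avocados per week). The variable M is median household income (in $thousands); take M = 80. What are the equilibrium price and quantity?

With M = 80, demand is qd = 1977 - 3p.
Set qd = qs: 1977 - 3p = 1957 + 7p, so 20 = 10p and p* = 2.
Substitute back: q* = 1977 - 3(2) = 1971.

p* = 2, q* = 1971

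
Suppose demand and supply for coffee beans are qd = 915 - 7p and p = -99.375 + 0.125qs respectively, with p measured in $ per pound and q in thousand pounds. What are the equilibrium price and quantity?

p* = 8, q* = 859

In direct form, qs = 795 + 8p.
The market clears where 915 - 7p = 795 + 8p. Rearranging, 15p = 120, hence p* = 8.
Plugging p* into demand: q* = 915 - 7(8) = 859.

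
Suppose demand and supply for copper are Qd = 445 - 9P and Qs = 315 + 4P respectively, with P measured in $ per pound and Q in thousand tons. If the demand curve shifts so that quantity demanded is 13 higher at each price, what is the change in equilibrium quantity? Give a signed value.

Set Qd = Qs: 445 - 9P = 315 + 4P, so 130 = 13P and P* = 10.
From the demand curve, Q* = 445 - 9(10) = 355.
After the shift, demand is Qd = 458 - 9P.
The new intersection has 143 = 13P, i.e. P = 11, Q = 359.
ΔQ = 359 - 355 = 4.

ΔQ = 4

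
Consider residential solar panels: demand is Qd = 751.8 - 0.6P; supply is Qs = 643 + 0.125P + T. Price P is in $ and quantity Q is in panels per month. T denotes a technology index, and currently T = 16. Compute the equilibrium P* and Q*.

P* = 128, Q* = 675

With T = 16, supply is Qs = 659 + 0.125P.
Set Qd = Qs: 751.8 - 0.6P = 659 + 0.125P, so 92.8 = 0.725P and P* = 128.
Substitute back: Q* = 751.8 - 0.6(128) = 675.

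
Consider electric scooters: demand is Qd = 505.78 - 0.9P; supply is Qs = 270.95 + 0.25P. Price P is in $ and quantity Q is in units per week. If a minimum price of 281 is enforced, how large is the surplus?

Surplus = 88.32

At P = 281: Qd = 252.88 and Qs = 341.2.
Surplus = Qs - Qd = 341.2 - 252.88 = 88.32.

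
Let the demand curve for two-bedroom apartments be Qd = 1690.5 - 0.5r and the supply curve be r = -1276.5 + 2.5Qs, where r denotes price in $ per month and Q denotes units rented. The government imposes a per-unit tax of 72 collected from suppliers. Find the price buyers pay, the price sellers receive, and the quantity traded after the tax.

Inverting to quantity form: Qs = 510.6 + 0.4r.
The tax drives a wedge r_b - r_s = 72. Substituting r_s = r_b - 72 into supply: Qs = 481.8 + 0.4r_b.
Market clearing requires 1690.5 - 0.5r_b = 481.8 + 0.4r_b; hence 1208.7 = 0.9r_b and r_b = 1343.
So r_s = 1271 and the quantity traded is Q = 1690.5 - 0.5(1343) = 1019.

r_b = 1343, r_s = 1271, Q = 1019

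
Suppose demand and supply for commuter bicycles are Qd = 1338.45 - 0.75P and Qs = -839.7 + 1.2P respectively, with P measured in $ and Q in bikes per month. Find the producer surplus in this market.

Producer surplus = 104458.5375

Equating demand and supply, 1338.45 - 0.75P = -839.7 + 1.2P gives 1.95P = 2178.15, so P* = 1117.
From the demand curve, Q* = 1338.45 - 0.75(1117) = 500.7.
Supply choke price (Qs = 0): P = 699.75. Producer surplus = ½ × (1117 - 699.75) × 500.7 = 104458.5375.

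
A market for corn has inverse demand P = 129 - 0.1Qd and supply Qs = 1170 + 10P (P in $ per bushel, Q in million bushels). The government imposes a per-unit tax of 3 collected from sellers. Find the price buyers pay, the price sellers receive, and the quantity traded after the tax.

P_b = 7.5, P_s = 4.5, Q = 1215

Rewriting in direct form: Qd = 1290 - 10P.
The tax drives a wedge P_b - P_s = 3. Substituting P_s = P_b - 3 into supply: Qs = 1140 + 10P_b.
Market clearing requires 1290 - 10P_b = 1140 + 10P_b; hence 150 = 20P_b and P_b = 7.5.
Then P_s = 7.5 - 3 = 4.5 and Q = 1290 - 10(7.5) = 1215.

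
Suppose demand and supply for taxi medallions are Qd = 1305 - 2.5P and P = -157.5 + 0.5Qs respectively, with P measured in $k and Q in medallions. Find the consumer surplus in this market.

Consumer surplus = 114005

Inverting to quantity form: Qs = 315 + 2P.
Equating demand and supply, 1305 - 2.5P = 315 + 2P gives 4.5P = 990, so P* = 220.
Substitute back: Q* = 1305 - 2.5(220) = 755.
Demand choke price (Qd = 0): P = 1305/2.5 = 522. Consumer surplus = ½ × (522 - 220) × 755 = 114005.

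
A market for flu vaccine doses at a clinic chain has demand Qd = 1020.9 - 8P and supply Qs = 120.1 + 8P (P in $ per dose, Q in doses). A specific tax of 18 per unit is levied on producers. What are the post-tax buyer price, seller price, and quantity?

The tax drives a wedge P_b - P_s = 18. Substituting P_s = P_b - 18 into supply: Qs = -23.9 + 8P_b.
Equate demand and the shifted supply: 1020.9 - 8P_b = -23.9 + 8P_b, giving 16P_b = 1044.8, so P_b = 65.3.
So P_s = 47.3 and the quantity traded is Q = 1020.9 - 8(65.3) = 498.5.

P_b = 65.3, P_s = 47.3, Q = 498.5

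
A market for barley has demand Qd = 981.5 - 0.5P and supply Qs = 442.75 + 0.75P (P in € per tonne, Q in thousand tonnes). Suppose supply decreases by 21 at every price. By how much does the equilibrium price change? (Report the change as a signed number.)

The market clears where 981.5 - 0.5P = 442.75 + 0.75P. Rearranging, 1.25P = 538.75, hence P* = 431.
Substitute back: Q* = 981.5 - 0.5(431) = 766.
After the shift, supply is Qs = 421.75 + 0.75P.
The new intersection has 559.75 = 1.25P, i.e. P = 447.8, Q = 757.6.
ΔP = 447.8 - 431 = 16.8.

ΔP = 16.8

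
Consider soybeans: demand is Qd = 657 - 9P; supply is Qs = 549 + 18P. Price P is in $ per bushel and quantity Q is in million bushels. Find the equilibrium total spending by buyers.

At equilibrium Qd = Qs, so 657 - 9P = 549 + 18P; collecting terms, 108 = 27P and P* = 4.
Then Q* = 657 - 9(4) = 621.
Total spending by buyers = P* × Q* = 4 × 621 = 2484.

Total spending by buyers = 2484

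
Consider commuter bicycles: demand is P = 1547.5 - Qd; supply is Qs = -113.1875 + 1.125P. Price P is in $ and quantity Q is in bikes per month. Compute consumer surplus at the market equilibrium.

Consumer surplus = 293378

Rewriting in direct form: Qd = 1547.5 - P.
Set Qd = Qs: 1547.5 - P = -113.1875 + 1.125P, so 1660.6875 = 2.125P and P* = 781.5.
Plugging P* into demand: Q* = 1547.5 - 781.5 = 766.
Demand choke price (Qd = 0): P = 1547.5. Consumer surplus = ½ × (1547.5 - 781.5) × 766 = 293378.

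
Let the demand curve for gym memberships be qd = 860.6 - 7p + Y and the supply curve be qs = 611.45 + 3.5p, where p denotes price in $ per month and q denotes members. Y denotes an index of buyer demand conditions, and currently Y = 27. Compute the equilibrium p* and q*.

With Y = 27, demand is qd = 887.6 - 7p.
At equilibrium qd = qs, so 887.6 - 7p = 611.45 + 3.5p; collecting terms, 276.15 = 10.5p and p* = 26.3.
From the demand curve, q* = 887.6 - 7(26.3) = 703.5.

p* = 26.3, q* = 703.5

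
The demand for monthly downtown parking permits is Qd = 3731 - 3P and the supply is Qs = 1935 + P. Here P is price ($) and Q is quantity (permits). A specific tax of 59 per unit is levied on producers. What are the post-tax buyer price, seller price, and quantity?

P_b = 463.75, P_s = 404.75, Q = 2339.75

With a tax of 59 on producers, they supply based on the net price P_s = P_b - 59, so Qs = 1876 + P_b.
Set Qd = Qs: 3731 - 3P_b = 1876 + P_b, so 1855 = 4P_b and P_b = 463.75.
Then P_s = 463.75 - 59 = 404.75 and Q = 3731 - 3(463.75) = 2339.75.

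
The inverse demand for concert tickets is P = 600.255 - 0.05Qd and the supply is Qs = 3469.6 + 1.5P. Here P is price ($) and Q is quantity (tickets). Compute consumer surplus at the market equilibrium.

Inverting to quantity form: Qd = 12005.1 - 20P.
Equating demand and supply, 12005.1 - 20P = 3469.6 + 1.5P gives 21.5P = 8535.5, so P* = 397.
Then Q* = 12005.1 - 20(397) = 4065.1.
Demand choke price (Qd = 0): P = 12005.1/20 = 600.255. Consumer surplus = ½ × (600.255 - 397) × 4065.1 = 413125.95025.

Consumer surplus = 413125.95025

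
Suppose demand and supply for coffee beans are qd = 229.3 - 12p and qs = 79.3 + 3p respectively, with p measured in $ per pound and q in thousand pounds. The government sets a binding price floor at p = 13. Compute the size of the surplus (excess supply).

Surplus = 45

At p = 13: qd = 73.3 and qs = 118.3.
Surplus = qs - qd = 118.3 - 73.3 = 45.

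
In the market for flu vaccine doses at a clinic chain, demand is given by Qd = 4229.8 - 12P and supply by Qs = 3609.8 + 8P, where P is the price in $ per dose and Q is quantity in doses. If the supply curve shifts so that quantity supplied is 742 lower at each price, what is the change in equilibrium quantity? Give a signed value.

At equilibrium Qd = Qs, so 4229.8 - 12P = 3609.8 + 8P; collecting terms, 620 = 20P and P* = 31.
Then Q* = 4229.8 - 12(31) = 3857.8.
After the shift, supply is Qs = 2867.8 + 8P.
The new intersection has 1362 = 20P, i.e. P = 68.1, Q = 3412.6.
ΔQ = 3412.6 - 3857.8 = -445.2.

ΔQ = -445.2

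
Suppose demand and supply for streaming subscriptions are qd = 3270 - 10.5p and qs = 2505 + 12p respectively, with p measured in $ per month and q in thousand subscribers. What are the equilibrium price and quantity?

p* = 34, q* = 2913

Equating demand and supply, 3270 - 10.5p = 2505 + 12p gives 22.5p = 765, so p* = 34.
Substitute back: q* = 3270 - 10.5(34) = 2913.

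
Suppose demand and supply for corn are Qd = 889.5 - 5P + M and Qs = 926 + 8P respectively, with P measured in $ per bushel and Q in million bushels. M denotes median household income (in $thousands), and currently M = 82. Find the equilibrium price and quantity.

P* = 3.5, Q* = 954

With M = 82, demand is Qd = 971.5 - 5P.
At equilibrium Qd = Qs, so 971.5 - 5P = 926 + 8P; collecting terms, 45.5 = 13P and P* = 3.5.
Substitute back: Q* = 971.5 - 5(3.5) = 954.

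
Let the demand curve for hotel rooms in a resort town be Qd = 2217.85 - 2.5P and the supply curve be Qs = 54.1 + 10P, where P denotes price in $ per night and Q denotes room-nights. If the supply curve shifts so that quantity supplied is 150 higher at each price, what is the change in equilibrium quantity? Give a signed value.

The market clears where 2217.85 - 2.5P = 54.1 + 10P. Rearranging, 12.5P = 2163.75, hence P* = 173.1.
Then Q* = 2217.85 - 2.5(173.1) = 1785.1.
After the shift, supply is Qs = 204.1 + 10P.
The new intersection has 2013.75 = 12.5P, i.e. P = 161.1, Q = 1815.1.
ΔQ = 1815.1 - 1785.1 = 30.

ΔQ = 30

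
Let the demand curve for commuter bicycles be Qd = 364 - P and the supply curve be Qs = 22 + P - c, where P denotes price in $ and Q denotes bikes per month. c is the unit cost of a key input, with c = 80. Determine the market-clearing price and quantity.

With c = 80, supply is Qs = -58 + P.
Equating demand and supply, 364 - P = -58 + P gives 2P = 422, so P* = 211.
Plugging P* into demand: Q* = 364 - 211 = 153.

P* = 211, Q* = 153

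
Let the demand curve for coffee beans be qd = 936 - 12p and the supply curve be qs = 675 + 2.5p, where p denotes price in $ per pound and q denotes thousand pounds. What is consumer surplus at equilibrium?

Consumer surplus = 21600

Equating demand and supply, 936 - 12p = 675 + 2.5p gives 14.5p = 261, so p* = 18.
Substitute back: q* = 936 - 12(18) = 720.
Demand choke price (qd = 0): p = 936/12 = 78. Consumer surplus = ½ × (78 - 18) × 720 = 21600.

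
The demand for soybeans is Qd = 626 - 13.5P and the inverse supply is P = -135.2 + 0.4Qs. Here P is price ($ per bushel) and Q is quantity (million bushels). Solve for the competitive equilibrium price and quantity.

P* = 18, Q* = 383

Inverting to quantity form: Qs = 338 + 2.5P.
The market clears where 626 - 13.5P = 338 + 2.5P. Rearranging, 16P = 288, hence P* = 18.
Substitute back: Q* = 626 - 13.5(18) = 383.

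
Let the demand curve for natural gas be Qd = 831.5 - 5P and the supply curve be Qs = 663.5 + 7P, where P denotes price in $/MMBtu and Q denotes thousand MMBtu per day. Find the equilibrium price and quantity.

P* = 14, Q* = 761.5

At equilibrium Qd = Qs, so 831.5 - 5P = 663.5 + 7P; collecting terms, 168 = 12P and P* = 14.
From the demand curve, Q* = 831.5 - 5(14) = 761.5.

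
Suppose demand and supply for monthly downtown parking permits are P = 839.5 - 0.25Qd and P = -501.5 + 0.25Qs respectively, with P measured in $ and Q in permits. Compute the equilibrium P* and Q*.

Inverting to quantity form: Qd = 3358 - 4P and Qs = 2006 + 4P.
The market clears where 3358 - 4P = 2006 + 4P. Rearranging, 8P = 1352, hence P* = 169.
Plugging P* into demand: Q* = 3358 - 4(169) = 2682.

P* = 169, Q* = 2682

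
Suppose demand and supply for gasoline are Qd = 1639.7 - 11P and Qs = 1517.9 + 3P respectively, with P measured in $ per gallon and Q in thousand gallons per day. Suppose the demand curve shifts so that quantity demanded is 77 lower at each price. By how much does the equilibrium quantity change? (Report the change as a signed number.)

ΔQ = -16.5

The market clears where 1639.7 - 11P = 1517.9 + 3P. Rearranging, 14P = 121.8, hence P* = 8.7.
Plugging P* into demand: Q* = 1639.7 - 11(8.7) = 1544.
After the shift, demand is Qd = 1562.7 - 11P.
The new intersection has 44.8 = 14P, i.e. P = 3.2, Q = 1527.5.
ΔQ = 1527.5 - 1544 = -16.5.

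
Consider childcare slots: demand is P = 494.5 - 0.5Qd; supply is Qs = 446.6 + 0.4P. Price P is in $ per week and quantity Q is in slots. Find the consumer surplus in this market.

Rewriting in direct form: Qd = 989 - 2P.
The market clears where 989 - 2P = 446.6 + 0.4P. Rearranging, 2.4P = 542.4, hence P* = 226.
Then Q* = 989 - 2(226) = 537.
Demand choke price (Qd = 0): P = 989/2 = 494.5. Consumer surplus = ½ × (494.5 - 226) × 537 = 72092.25.

Consumer surplus = 72092.25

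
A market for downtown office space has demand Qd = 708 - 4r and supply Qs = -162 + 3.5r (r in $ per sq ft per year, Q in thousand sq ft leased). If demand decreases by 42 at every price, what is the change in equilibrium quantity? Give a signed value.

ΔQ = -19.6

Equating demand and supply, 708 - 4r = -162 + 3.5r gives 7.5r = 870, so r* = 116.
Plugging r* into demand: Q* = 708 - 4(116) = 244.
After the shift, demand is Qd = 666 - 4r.
Re-solving, 7.5r = 828 gives r = 110.4 and Q = 224.4.
ΔQ = 224.4 - 244 = -19.6.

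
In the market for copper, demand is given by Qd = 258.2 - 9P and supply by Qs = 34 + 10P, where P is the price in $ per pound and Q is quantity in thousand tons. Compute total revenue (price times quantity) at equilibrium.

The market clears where 258.2 - 9P = 34 + 10P. Rearranging, 19P = 224.2, hence P* = 11.8.
Plugging P* into demand: Q* = 258.2 - 9(11.8) = 152.
Total revenue = P* × Q* = 11.8 × 152 = 1793.6.

Total revenue = 1793.6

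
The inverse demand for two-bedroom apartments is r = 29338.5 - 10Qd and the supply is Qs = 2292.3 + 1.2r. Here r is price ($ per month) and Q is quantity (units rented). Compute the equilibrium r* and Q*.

In direct form, Qd = 2933.85 - 0.1r.
The market clears where 2933.85 - 0.1r = 2292.3 + 1.2r. Rearranging, 1.3r = 641.55, hence r* = 493.5.
From the demand curve, Q* = 2933.85 - 0.1(493.5) = 2884.5.

r* = 493.5, Q* = 2884.5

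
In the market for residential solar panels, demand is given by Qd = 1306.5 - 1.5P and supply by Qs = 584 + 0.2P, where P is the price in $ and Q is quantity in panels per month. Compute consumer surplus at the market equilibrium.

The market clears where 1306.5 - 1.5P = 584 + 0.2P. Rearranging, 1.7P = 722.5, hence P* = 425.
Plugging P* into demand: Q* = 1306.5 - 1.5(425) = 669.
Demand choke price (Qd = 0): P = 1306.5/1.5 = 871. Consumer surplus = ½ × (871 - 425) × 669 = 149187.

Consumer surplus = 149187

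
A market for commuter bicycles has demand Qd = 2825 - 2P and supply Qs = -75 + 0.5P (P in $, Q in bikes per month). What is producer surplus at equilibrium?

At equilibrium Qd = Qs, so 2825 - 2P = -75 + 0.5P; collecting terms, 2900 = 2.5P and P* = 1160.
Plugging P* into demand: Q* = 2825 - 2(1160) = 505.
Supply choke price (Qs = 0): P = 150. Producer surplus = ½ × (1160 - 150) × 505 = 255025.

Producer surplus = 255025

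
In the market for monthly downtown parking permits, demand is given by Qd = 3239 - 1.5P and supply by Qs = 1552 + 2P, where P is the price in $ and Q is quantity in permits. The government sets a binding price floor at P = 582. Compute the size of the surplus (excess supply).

Evaluating both curves at the floor price 582 gives Qd = 2366, Qs = 2716.
Surplus = Qs - Qd = 2716 - 2366 = 350.

Surplus = 350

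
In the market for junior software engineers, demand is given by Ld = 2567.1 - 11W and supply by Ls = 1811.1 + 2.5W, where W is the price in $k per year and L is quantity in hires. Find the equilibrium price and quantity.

The market clears where 2567.1 - 11W = 1811.1 + 2.5W. Rearranging, 13.5W = 756, hence W* = 56.
Substitute back: L* = 2567.1 - 11(56) = 1951.1.

W* = 56, L* = 1951.1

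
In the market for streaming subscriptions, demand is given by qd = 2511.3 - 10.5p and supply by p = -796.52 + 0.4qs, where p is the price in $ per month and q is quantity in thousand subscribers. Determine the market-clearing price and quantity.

p* = 40, q* = 2091.3

Solving each curve for q: qs = 1991.3 + 2.5p.
Equating demand and supply, 2511.3 - 10.5p = 1991.3 + 2.5p gives 13p = 520, so p* = 40.
Then q* = 2511.3 - 10.5(40) = 2091.3.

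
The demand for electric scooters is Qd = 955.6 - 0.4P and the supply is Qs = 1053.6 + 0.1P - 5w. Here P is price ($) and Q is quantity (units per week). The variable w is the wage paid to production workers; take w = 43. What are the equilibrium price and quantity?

With w = 43, supply is Qs = 838.6 + 0.1P.
At equilibrium Qd = Qs, so 955.6 - 0.4P = 838.6 + 0.1P; collecting terms, 117 = 0.5P and P* = 234.
Plugging P* into demand: Q* = 955.6 - 0.4(234) = 862.

P* = 234, Q* = 862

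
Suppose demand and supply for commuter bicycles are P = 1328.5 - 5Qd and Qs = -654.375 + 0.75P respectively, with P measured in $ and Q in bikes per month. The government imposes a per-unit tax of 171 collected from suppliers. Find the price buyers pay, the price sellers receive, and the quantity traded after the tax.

In direct form, Qd = 265.7 - 0.2P.
With a tax of 171 on suppliers, they supply based on the net price P_s = P_b - 171, so Qs = -782.625 + 0.75P_b.
Market clearing requires 265.7 - 0.2P_b = -782.625 + 0.75P_b; hence 1048.325 = 0.95P_b and P_b = 1103.5.
Then P_s = 1103.5 - 171 = 932.5 and Q = 265.7 - 0.2(1103.5) = 45.

P_b = 1103.5, P_s = 932.5, Q = 45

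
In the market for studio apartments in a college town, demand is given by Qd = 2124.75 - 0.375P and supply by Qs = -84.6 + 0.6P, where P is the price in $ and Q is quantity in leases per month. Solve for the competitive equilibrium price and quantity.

The market clears where 2124.75 - 0.375P = -84.6 + 0.6P. Rearranging, 0.975P = 2209.35, hence P* = 2266.
From the demand curve, Q* = 2124.75 - 0.375(2266) = 1275.

P* = 2266, Q* = 1275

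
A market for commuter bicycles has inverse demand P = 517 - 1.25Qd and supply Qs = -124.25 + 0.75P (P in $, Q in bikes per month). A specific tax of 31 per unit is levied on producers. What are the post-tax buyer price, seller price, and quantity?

P_b = 362, P_s = 331, Q = 124

Solving each curve for Q: Qd = 413.6 - 0.8P.
The tax drives a wedge P_b - P_s = 31. Substituting P_s = P_b - 31 into supply: Qs = -147.5 + 0.75P_b.
Market clearing requires 413.6 - 0.8P_b = -147.5 + 0.75P_b; hence 561.1 = 1.55P_b and P_b = 362.
Then P_s = 362 - 31 = 331 and Q = 413.6 - 0.8(362) = 124.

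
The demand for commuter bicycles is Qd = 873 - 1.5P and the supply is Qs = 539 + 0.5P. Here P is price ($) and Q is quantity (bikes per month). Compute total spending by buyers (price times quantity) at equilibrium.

At equilibrium Qd = Qs, so 873 - 1.5P = 539 + 0.5P; collecting terms, 334 = 2P and P* = 167.
Substitute back: Q* = 873 - 1.5(167) = 622.5.
Total spending by buyers = P* × Q* = 167 × 622.5 = 103957.5.

Total spending by buyers = 103957.5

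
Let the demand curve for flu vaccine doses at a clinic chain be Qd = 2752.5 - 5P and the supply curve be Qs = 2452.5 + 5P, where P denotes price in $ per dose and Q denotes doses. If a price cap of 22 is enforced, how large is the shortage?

Shortage = 80

Evaluating both curves at the ceiling price 22 gives Qd = 2642.5, Qs = 2562.5.
Shortage = Qd - Qs = 2642.5 - 2562.5 = 80.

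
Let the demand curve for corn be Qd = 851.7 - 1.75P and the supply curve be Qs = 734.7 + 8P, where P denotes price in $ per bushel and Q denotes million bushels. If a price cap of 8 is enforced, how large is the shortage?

Shortage = 39

At P = 8: Qd = 837.7 and Qs = 798.7.
Shortage = Qd - Qs = 837.7 - 798.7 = 39.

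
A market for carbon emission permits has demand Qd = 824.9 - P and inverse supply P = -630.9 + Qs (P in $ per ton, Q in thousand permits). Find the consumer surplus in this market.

Inverting to quantity form: Qs = 630.9 + P.
The market clears where 824.9 - P = 630.9 + P. Rearranging, 2P = 194, hence P* = 97.
Substitute back: Q* = 824.9 - 97 = 727.9.
Demand choke price (Qd = 0): P = 824.9. Consumer surplus = ½ × (824.9 - 97) × 727.9 = 264919.205.

Consumer surplus = 264919.205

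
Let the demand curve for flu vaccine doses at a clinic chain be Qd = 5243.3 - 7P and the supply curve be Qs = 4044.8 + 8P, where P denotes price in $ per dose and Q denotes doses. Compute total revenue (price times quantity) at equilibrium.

Total revenue = 374251.6

Set Qd = Qs: 5243.3 - 7P = 4044.8 + 8P, so 1198.5 = 15P and P* = 79.9.
Then Q* = 5243.3 - 7(79.9) = 4684.
Total revenue = P* × Q* = 79.9 × 4684 = 374251.6.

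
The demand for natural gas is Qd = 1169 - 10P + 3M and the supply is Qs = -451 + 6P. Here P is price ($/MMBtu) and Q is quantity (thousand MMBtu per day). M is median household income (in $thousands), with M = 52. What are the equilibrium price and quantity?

With M = 52, demand is Qd = 1325 - 10P.
Set Qd = Qs: 1325 - 10P = -451 + 6P, so 1776 = 16P and P* = 111.
From the demand curve, Q* = 1325 - 10(111) = 215.

P* = 111, Q* = 215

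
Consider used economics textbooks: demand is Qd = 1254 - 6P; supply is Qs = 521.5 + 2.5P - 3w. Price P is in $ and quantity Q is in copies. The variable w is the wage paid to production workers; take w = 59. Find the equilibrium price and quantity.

With w = 59, supply is Qs = 344.5 + 2.5P.
Set Qd = Qs: 1254 - 6P = 344.5 + 2.5P, so 909.5 = 8.5P and P* = 107.
Plugging P* into demand: Q* = 1254 - 6(107) = 612.

P* = 107, Q* = 612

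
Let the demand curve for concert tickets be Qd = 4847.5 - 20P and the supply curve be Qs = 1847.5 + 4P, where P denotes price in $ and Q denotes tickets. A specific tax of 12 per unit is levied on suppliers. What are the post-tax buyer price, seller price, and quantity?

The tax drives a wedge P_b - P_s = 12. Substituting P_s = P_b - 12 into supply: Qs = 1799.5 + 4P_b.
Market clearing requires 4847.5 - 20P_b = 1799.5 + 4P_b; hence 3048 = 24P_b and P_b = 127.
Then P_s = 127 - 12 = 115 and Q = 4847.5 - 20(127) = 2307.5.

P_b = 127, P_s = 115, Q = 2307.5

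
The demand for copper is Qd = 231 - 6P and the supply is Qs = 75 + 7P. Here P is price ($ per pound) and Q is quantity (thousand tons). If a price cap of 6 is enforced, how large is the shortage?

Shortage = 78

At P = 6: Qd = 195 and Qs = 117.
Shortage = Qd - Qs = 195 - 117 = 78.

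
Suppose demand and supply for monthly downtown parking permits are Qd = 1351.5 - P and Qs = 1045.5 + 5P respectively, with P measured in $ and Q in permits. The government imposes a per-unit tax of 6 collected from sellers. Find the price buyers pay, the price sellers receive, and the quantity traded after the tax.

P_b = 56, P_s = 50, Q = 1295.5

Sellers keep P_s = P_b - 6 per unit, so supply in terms of the buyer price is Qs = 1015.5 + 5P_b.
Equate demand and the shifted supply: 1351.5 - P_b = 1015.5 + 5P_b, giving 6P_b = 336, so P_b = 56.
Then P_s = 56 - 6 = 50 and Q = 1351.5 - 56 = 1295.5.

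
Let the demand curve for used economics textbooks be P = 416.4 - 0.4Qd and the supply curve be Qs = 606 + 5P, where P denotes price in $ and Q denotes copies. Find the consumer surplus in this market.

Solving each curve for Q: Qd = 1041 - 2.5P.
At equilibrium Qd = Qs, so 1041 - 2.5P = 606 + 5P; collecting terms, 435 = 7.5P and P* = 58.
Then Q* = 1041 - 2.5(58) = 896.
Demand choke price (Qd = 0): P = 1041/2.5 = 416.4. Consumer surplus = ½ × (416.4 - 58) × 896 = 160563.2.

Consumer surplus = 160563.2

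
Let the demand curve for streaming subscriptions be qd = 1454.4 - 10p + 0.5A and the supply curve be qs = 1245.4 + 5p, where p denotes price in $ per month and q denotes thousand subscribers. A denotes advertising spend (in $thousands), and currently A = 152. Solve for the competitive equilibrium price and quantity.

With A = 152, demand is qd = 1530.4 - 10p.
Set qd = qs: 1530.4 - 10p = 1245.4 + 5p, so 285 = 15p and p* = 19.
Plugging p* into demand: q* = 1530.4 - 10(19) = 1340.4.

p* = 19, q* = 1340.4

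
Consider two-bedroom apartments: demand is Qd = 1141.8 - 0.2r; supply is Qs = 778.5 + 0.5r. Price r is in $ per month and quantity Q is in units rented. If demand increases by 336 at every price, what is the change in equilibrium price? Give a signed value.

Set Qd = Qs: 1141.8 - 0.2r = 778.5 + 0.5r, so 363.3 = 0.7r and r* = 519.
From the demand curve, Q* = 1141.8 - 0.2(519) = 1038.
After the shift, demand is Qd = 1477.8 - 0.2r.
The new intersection has 699.3 = 0.7r, i.e. r = 999, Q = 1278.
Δr = 999 - 519 = 480.

Δr = 480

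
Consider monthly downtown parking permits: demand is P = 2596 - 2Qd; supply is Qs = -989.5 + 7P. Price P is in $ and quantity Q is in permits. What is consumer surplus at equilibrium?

Consumer surplus = 1312170.25

Solving each curve for Q: Qd = 1298 - 0.5P.
The market clears where 1298 - 0.5P = -989.5 + 7P. Rearranging, 7.5P = 2287.5, hence P* = 305.
Substitute back: Q* = 1298 - 0.5(305) = 1145.5.
Demand choke price (Qd = 0): P = 1298/0.5 = 2596. Consumer surplus = ½ × (2596 - 305) × 1145.5 = 1312170.25.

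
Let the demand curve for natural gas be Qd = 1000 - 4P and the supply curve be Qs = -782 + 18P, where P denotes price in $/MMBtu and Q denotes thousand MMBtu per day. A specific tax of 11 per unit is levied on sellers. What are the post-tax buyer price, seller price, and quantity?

P_b = 90, P_s = 79, Q = 640

Sellers keep P_s = P_b - 11 per unit, so supply in terms of the buyer price is Qs = -980 + 18P_b.
Set Qd = Qs: 1000 - 4P_b = -980 + 18P_b, so 1980 = 22P_b and P_b = 90.
So P_s = 79 and the quantity traded is Q = 1000 - 4(90) = 640.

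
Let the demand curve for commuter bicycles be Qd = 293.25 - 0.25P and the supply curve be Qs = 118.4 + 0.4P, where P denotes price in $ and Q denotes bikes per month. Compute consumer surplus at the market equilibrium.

Consumer surplus = 102152

Set Qd = Qs: 293.25 - 0.25P = 118.4 + 0.4P, so 174.85 = 0.65P and P* = 269.
Then Q* = 293.25 - 0.25(269) = 226.
Demand choke price (Qd = 0): P = 293.25/0.25 = 1173. Consumer surplus = ½ × (1173 - 269) × 226 = 102152.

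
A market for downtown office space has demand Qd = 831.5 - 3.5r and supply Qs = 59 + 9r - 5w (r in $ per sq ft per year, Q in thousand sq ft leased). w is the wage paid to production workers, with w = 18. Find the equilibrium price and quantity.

With w = 18, supply is Qs = -31 + 9r.
The market clears where 831.5 - 3.5r = -31 + 9r. Rearranging, 12.5r = 862.5, hence r* = 69.
Substitute back: Q* = 831.5 - 3.5(69) = 590.

r* = 69, Q* = 590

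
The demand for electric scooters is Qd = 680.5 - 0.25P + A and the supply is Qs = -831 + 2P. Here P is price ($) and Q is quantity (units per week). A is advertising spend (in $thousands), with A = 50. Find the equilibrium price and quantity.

P* = 694, Q* = 557

With A = 50, demand is Qd = 730.5 - 0.25P.
Set Qd = Qs: 730.5 - 0.25P = -831 + 2P, so 1561.5 = 2.25P and P* = 694.
From the demand curve, Q* = 730.5 - 0.25(694) = 557.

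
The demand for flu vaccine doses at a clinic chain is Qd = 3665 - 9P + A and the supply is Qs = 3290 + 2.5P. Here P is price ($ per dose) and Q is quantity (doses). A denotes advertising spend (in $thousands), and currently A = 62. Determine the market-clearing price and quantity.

With A = 62, demand is Qd = 3727 - 9P.
Equating demand and supply, 3727 - 9P = 3290 + 2.5P gives 11.5P = 437, so P* = 38.
From the demand curve, Q* = 3727 - 9(38) = 3385.

P* = 38, Q* = 3385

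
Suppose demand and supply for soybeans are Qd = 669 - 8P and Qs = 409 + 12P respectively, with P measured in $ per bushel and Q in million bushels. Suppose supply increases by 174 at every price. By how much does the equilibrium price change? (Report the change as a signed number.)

ΔP = -8.7

Set Qd = Qs: 669 - 8P = 409 + 12P, so 260 = 20P and P* = 13.
From the demand curve, Q* = 669 - 8(13) = 565.
After the shift, supply is Qs = 583 + 12P.
New equilibrium: 86 = 20P, so P = 4.3 and Q = 634.6.
ΔP = 4.3 - 13 = -8.7.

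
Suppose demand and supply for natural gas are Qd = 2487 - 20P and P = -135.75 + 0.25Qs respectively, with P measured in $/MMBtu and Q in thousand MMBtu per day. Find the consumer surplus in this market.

Solving each curve for Q: Qs = 543 + 4P.
Equating demand and supply, 2487 - 20P = 543 + 4P gives 24P = 1944, so P* = 81.
Substitute back: Q* = 2487 - 20(81) = 867.
Demand choke price (Qd = 0): P = 2487/20 = 124.35. Consumer surplus = ½ × (124.35 - 81) × 867 = 18792.225.

Consumer surplus = 18792.225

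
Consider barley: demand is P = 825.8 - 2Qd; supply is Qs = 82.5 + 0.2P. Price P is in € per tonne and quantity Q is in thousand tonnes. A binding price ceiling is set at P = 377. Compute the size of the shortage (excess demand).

In direct form, Qd = 412.9 - 0.5P.
Evaluating both curves at the ceiling price 377 gives Qd = 224.4, Qs = 157.9.
Shortage = Qd - Qs = 224.4 - 157.9 = 66.5.

Shortage = 66.5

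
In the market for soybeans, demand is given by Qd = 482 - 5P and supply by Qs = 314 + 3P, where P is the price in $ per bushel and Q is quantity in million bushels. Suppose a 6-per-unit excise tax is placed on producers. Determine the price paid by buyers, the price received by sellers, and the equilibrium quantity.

Producers keep P_s = P_b - 6 per unit, so supply in terms of the buyer price is Qs = 296 + 3P_b.
Market clearing requires 482 - 5P_b = 296 + 3P_b; hence 186 = 8P_b and P_b = 23.25.
Then P_s = 23.25 - 6 = 17.25 and Q = 482 - 5(23.25) = 365.75.

P_b = 23.25, P_s = 17.25, Q = 365.75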